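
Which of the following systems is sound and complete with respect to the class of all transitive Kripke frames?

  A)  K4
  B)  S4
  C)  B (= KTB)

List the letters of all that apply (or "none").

(A) K4 is determined by exactly this class.
(B) S4 is determined by the class of reflexive and transitive frames.
(C) B (= KTB) is determined by the class of reflexive and symmetric frames.

A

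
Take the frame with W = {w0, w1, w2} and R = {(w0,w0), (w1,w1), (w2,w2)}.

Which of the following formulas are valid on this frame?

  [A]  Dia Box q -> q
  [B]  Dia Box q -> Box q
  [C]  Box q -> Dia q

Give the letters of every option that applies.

R is symmetric: every R-edge is matched by its reverse.
R is euclidean: any two R-successors of the same world are R-related.
R is serial: every world has an R-successor.
(A) Dia Box q -> q (the dual of axiom B) characterises the symmetric frames. R is symmetric — valid.
(B) Dia Box q -> Box q is the dual of axiom 5, which corresponds to the euclidean property. R is euclidean — valid.
(C) Box q -> Dia q is axiom D, which corresponds to seriality. R is serial — valid.

A, B, C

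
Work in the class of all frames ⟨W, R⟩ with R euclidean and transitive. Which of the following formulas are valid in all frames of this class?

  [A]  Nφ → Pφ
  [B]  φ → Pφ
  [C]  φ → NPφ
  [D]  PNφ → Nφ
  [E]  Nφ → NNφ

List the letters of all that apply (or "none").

D, E

(A) Nφ → Pφ is axiom D; it is valid on a frame exactly when R is serial. Such an R need not be serial, so not valid.
(B) φ → Pφ (the dual of axiom T) characterises the reflexive frames. Such an R need not be reflexive — not valid.
(C) axiom B: valid iff R is symmetric. Such an R need not be symmetric — not valid.
(D) PNφ → Nφ is the dual of axiom 5, which corresponds to the euclidean property. Every such R is euclidean — valid.
(E) Nφ → NNφ is axiom 4, which corresponds to transitivity. Every such R is transitive — valid.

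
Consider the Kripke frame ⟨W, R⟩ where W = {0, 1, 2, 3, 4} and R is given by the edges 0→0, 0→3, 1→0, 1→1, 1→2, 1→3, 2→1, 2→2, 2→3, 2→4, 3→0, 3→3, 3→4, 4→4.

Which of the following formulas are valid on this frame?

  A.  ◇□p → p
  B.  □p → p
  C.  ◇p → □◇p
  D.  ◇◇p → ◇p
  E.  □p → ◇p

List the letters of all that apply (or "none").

R is reflexive: each world relates to itself.
R is not symmetric: 1 R 0 but not 0 R 1.
R is not transitive: 0 R 3 and 3 R 4 but not 0 R 4.
R is not euclidean: 1 R 0 and 1 R 1 but not 0 R 1.
R is serial: every world has an R-successor.
(A) ◇□p → p is the dual of axiom B; it is valid on a frame exactly when R is symmetric. R is not symmetric, so not valid.
(B) □p → p is axiom T; it is valid on a frame exactly when R is reflexive. R is reflexive, so valid.
(C) ◇p → □◇p is axiom 5; it is valid on a frame exactly when R is euclidean. R is not euclidean, so not valid.
(D) ◇◇p → ◇p is the dual of axiom 4, which corresponds to transitivity. R is not transitive — not valid.
(E) □p → ◇p (axiom D) characterises the serial frames. R is serial — valid.

B, E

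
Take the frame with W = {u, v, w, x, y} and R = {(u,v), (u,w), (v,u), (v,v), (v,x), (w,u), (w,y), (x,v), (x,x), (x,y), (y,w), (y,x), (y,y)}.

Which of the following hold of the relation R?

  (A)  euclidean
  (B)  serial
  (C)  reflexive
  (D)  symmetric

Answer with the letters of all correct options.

B, D

(A) not euclidean: u R v and u R w but not v R w.
(B) serial: every world has an R-successor.
(C) not reflexive: not u R u.
(D) symmetric: every R-edge is matched by its reverse.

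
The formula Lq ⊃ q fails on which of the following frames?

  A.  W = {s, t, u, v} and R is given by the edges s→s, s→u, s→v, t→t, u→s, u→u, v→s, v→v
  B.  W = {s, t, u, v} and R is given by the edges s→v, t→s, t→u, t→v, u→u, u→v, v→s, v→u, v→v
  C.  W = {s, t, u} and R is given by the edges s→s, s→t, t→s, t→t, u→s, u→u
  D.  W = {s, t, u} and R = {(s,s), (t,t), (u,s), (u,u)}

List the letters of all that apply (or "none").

The schema Lq ⊃ q is axiom T; it is valid on a frame iff R is reflexive.
(A) R is reflexive (each world relates to itself), so the schema is valid here.
(B) R is not reflexive (not s R s), so the schema fails here.
(C) R is reflexive (each world relates to itself), so the schema is valid here.
(D) R is reflexive (each world relates to itself), so the schema is valid here.

B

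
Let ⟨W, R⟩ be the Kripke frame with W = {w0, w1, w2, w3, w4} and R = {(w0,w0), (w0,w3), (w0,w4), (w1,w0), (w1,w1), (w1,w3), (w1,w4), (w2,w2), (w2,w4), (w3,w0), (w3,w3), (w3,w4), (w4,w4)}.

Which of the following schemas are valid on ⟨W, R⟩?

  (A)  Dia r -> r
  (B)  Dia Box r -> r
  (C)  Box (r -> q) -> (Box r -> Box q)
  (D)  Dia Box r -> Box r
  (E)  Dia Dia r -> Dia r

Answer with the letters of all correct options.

R is not symmetric: w0 R w4 but not w4 R w0.
R is transitive: R is closed under composition.
R is not euclidean: w0 R w4 and w0 R w0 but not w4 R w0.
R is not a subset of the identity: w0 R w3 with w0 ≠ w3.
(A) Dia r -> r is valid only on frames where every R-edge is a self-loop. Here R ⊄ identity — not valid.
(B) Dia Box r -> r is the dual of axiom B; it is valid on a frame exactly when R is symmetric. R is not symmetric, so not valid.
(C) this is just K, valid on every normal frame.
(D) the dual of axiom 5: valid iff R is euclidean. R is not euclidean — not valid.
(E) the dual of axiom 4: valid iff R is transitive. R is transitive — valid.

C, E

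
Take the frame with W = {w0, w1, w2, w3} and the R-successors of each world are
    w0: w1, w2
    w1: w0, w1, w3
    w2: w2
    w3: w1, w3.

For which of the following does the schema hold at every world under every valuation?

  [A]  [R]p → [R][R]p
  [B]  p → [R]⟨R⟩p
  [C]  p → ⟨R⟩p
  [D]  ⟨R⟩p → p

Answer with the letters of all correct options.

R is not reflexive: not w0 R w0.
R is not symmetric: w0 R w2 but not w2 R w0.
R is not transitive: w0 R w1 and w1 R w0 but not w0 R w0.
R is not a subset of the identity: w0 R w1 with w0 ≠ w1.
(A) [R]p → [R][R]p is axiom 4, which corresponds to transitivity. R is not transitive — not valid.
(B) axiom B: valid iff R is symmetric. R is not symmetric — not valid.
(C) the dual of axiom T: valid iff R is reflexive. R is not reflexive — not valid.
(D) ⟨R⟩p → p is the converse of T; it holds exactly when R ⊆ identity. Here R ⊄ identity — not valid.

none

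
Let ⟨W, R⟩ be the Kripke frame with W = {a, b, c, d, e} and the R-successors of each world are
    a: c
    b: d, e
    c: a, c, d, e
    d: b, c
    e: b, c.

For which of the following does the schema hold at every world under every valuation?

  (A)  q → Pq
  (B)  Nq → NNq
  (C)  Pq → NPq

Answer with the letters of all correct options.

R is not reflexive: not a R a.
R is not transitive: a R c and c R a but not a R a.
R is not euclidean: b R d and b R e but not d R e.
(A) the dual of axiom T: valid iff R is reflexive. R is not reflexive — not valid.
(B) Nq → NNq is axiom 4, which corresponds to transitivity. R is not transitive — not valid.
(C) Pq → NPq is axiom 5, which corresponds to the euclidean property. R is not euclidean — not valid.

none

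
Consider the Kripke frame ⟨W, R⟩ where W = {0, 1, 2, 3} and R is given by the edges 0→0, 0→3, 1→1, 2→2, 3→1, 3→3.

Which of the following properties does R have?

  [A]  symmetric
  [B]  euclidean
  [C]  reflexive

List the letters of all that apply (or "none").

C

(A) not symmetric: 0 R 3 but not 3 R 0.
(B) not euclidean: 0 R 3 and 0 R 0 but not 3 R 0.
(C) reflexive: each world relates to itself.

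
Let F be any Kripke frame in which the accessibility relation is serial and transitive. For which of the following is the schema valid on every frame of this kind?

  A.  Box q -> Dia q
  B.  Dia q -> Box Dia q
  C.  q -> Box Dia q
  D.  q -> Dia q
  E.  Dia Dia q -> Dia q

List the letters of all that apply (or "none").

(A) Box q -> Dia q is axiom D, which corresponds to seriality. Every such R is serial — valid.
(B) axiom 5: valid iff R is euclidean. Such an R need not be euclidean — not valid.
(C) axiom B: valid iff R is symmetric. Such an R need not be symmetric — not valid.
(D) q -> Dia q is the dual of axiom T; it is valid on a frame exactly when R is reflexive. Such an R need not be reflexive, so not valid.
(E) Dia Dia q -> Dia q (the dual of axiom 4) characterises the transitive frames. Every such R is transitive — valid.

A, E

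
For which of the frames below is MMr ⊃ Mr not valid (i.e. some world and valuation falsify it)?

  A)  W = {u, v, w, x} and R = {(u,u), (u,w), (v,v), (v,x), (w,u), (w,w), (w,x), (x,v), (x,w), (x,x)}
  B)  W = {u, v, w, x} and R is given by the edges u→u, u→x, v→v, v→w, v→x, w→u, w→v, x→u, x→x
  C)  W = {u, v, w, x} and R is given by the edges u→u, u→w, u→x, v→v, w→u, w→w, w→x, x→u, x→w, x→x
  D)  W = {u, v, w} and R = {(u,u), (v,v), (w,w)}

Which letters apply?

The schema MMr ⊃ Mr is the dual of axiom 4; it is valid on a frame iff R is transitive.
(A) R is not transitive (u R w and w R x but not u R x), so the schema fails here.
(B) R is not transitive (v R w and w R u but not v R u), so the schema fails here.
(C) R is transitive (R is closed under composition), so the schema is valid here.
(D) R is transitive (R is closed under composition), so the schema is valid here.

A, B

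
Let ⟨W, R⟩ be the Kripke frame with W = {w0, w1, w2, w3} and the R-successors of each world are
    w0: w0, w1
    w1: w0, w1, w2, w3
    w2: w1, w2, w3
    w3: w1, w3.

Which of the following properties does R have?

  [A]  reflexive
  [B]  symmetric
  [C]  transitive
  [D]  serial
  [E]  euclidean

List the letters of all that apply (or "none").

A, D

(A) reflexive: each world relates to itself.
(B) not symmetric: w2 R w3 but not w3 R w2.
(C) not transitive: w0 R w1 and w1 R w2 but not w0 R w2.
(D) serial: every world has an R-successor.
(E) not euclidean: w1 R w0 and w1 R w2 but not w0 R w2.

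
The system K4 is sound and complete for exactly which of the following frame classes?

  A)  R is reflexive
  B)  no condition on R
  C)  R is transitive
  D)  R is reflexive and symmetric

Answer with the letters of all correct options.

(A) this class determines T (= KT), not K4.
(B) this class determines K, not K4.
(C) K4 is sound and complete for exactly this class.
(D) this class determines B (= KTB), not K4.

C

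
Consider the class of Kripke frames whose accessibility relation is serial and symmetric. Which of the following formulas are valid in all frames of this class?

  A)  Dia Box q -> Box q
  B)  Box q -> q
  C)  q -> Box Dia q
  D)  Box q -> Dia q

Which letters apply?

(A) Dia Box q -> Box q is the dual of axiom 5; it is valid on a frame exactly when R is euclidean. Such an R need not be euclidean, so not valid.
(B) Box q -> q is axiom T; it is valid on a frame exactly when R is reflexive. Such an R need not be reflexive, so not valid.
(C) q -> Box Dia q is axiom B; it is valid on a frame exactly when R is symmetric. Every such R is symmetric, so valid.
(D) axiom D: valid iff R is serial. Every such R is serial — valid.

C, D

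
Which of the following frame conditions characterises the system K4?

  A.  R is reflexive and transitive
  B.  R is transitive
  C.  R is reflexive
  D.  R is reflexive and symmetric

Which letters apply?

(A) this class determines S4, not K4.
(B) K4 is sound and complete for exactly this class.
(C) this class determines T (= KT), not K4.
(D) this class determines B (= KTB), not K4.

B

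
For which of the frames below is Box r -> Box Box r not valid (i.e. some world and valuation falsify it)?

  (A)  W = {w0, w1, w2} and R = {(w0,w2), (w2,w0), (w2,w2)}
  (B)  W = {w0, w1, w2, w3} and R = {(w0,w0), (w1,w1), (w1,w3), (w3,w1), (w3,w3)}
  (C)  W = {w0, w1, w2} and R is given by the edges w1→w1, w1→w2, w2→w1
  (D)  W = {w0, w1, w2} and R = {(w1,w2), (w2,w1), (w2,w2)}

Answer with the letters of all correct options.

The schema Box r -> Box Box r is axiom 4; it is valid on a frame iff R is transitive.
(A) R is not transitive (w0 R w2 and w2 R w0 but not w0 R w0), so the schema fails here.
(B) R is transitive (R is closed under composition), so the schema is valid here.
(C) R is not transitive (w2 R w1 and w1 R w2 but not w2 R w2), so the schema fails here.
(D) R is not transitive (w1 R w2 and w2 R w1 but not w1 R w1), so the schema fails here.

A, C, D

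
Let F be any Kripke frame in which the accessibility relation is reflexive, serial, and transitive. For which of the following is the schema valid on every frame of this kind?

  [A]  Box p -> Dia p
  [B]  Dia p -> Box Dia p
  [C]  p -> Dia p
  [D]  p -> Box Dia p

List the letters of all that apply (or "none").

A, C

(A) Box p -> Dia p is axiom D; it is valid on a frame exactly when R is serial. Every such R is serial, so valid.
(B) axiom 5: valid iff R is euclidean. Such an R need not be euclidean — not valid.
(C) p -> Dia p is the dual of axiom T, which corresponds to reflexivity. Every such R is reflexive — valid.
(D) p -> Box Dia p (axiom B) characterises the symmetric frames. Such an R need not be symmetric — not valid.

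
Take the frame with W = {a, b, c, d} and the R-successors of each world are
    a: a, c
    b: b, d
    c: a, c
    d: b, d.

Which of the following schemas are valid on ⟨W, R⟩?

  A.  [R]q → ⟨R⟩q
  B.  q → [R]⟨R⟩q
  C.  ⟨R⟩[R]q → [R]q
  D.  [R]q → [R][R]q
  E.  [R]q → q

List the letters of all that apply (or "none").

R is reflexive: each world relates to itself.
R is symmetric: every R-edge is matched by its reverse.
R is transitive: R is closed under composition.
R is euclidean: any two R-successors of the same world are R-related.
R is serial: every world has an R-successor.
(A) [R]q → ⟨R⟩q is axiom D, which corresponds to seriality. R is serial — valid.
(B) q → [R]⟨R⟩q is axiom B, which corresponds to symmetry. R is symmetric — valid.
(C) ⟨R⟩[R]q → [R]q (the dual of axiom 5) characterises the euclidean frames. R is euclidean — valid.
(D) [R]q → [R][R]q is axiom 4; it is valid on a frame exactly when R is transitive. R is transitive, so valid.
(E) [R]q → q is axiom T, which corresponds to reflexivity. R is reflexive — valid.

A, B, C, D, E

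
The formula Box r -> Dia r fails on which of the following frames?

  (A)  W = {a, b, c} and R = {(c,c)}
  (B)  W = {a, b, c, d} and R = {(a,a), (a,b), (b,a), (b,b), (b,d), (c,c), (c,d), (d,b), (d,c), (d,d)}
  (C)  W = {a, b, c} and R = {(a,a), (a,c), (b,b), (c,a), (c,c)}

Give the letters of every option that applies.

The schema Box r -> Dia r is axiom D; it is valid on a frame iff R is serial.
(A) R is not serial (a has no R-successor), so the schema fails here.
(B) R is serial (every world has an R-successor), so the schema is valid here.
(C) R is serial (every world has an R-successor), so the schema is valid here.

A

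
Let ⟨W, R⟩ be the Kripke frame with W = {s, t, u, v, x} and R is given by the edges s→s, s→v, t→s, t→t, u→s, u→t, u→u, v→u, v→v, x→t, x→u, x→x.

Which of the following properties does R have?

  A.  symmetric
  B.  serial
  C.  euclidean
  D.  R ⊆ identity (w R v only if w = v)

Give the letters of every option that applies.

B

(A) not symmetric: s R v but not v R s.
(B) serial: every world has an R-successor.
(C) not euclidean: s R v and s R s but not v R s.
(D) not ⊆ identity: s R v with s ≠ v.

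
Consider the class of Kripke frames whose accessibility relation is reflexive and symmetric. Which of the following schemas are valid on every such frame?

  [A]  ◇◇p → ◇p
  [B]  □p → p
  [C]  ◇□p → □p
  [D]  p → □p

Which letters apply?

B

Reflexive relations are serial.
(A) ◇◇p → ◇p is the dual of axiom 4; it is valid on a frame exactly when R is transitive. Such an R need not be transitive, so not valid.
(B) □p → p is axiom T; it is valid on a frame exactly when R is reflexive. Every such R is reflexive, so valid.
(C) ◇□p → □p (the dual of axiom 5) characterises the euclidean frames. Such an R need not be euclidean — not valid.
(D) p → □p (equivalent to ◇p→p) corresponds to R being a subset of the identity. Such an R need not be a subset of the identity, so not valid.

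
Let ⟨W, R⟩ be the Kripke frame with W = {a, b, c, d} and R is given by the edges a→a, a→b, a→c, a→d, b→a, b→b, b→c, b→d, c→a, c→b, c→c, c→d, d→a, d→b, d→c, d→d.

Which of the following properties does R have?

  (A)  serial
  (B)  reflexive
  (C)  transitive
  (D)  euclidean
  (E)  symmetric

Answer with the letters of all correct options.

A, B, C, D, E

(A) serial: every world has an R-successor.
(B) reflexive: each world relates to itself.
(C) transitive: R is closed under composition.
(D) euclidean: any two R-successors of the same world are R-related.
(E) symmetric: every R-edge is matched by its reverse.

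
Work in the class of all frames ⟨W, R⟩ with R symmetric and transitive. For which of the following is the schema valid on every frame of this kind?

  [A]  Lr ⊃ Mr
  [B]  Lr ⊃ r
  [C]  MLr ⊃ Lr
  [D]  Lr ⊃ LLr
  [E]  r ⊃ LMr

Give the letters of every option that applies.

C, D, E

A symmetric transitive relation is euclidean (uRv and uRw give vRu by symmetry, then vRw by transitivity).
(A) Lr ⊃ Mr is axiom D, which corresponds to seriality. Such an R need not be serial — not valid.
(B) Lr ⊃ r is axiom T, which corresponds to reflexivity. Such an R need not be reflexive — not valid.
(C) the dual of axiom 5: valid iff R is euclidean. Every such R is euclidean — valid.
(D) Lr ⊃ LLr is axiom 4, which corresponds to transitivity. Every such R is transitive — valid.
(E) r ⊃ LMr is axiom B, which corresponds to symmetry. Every such R is symmetric — valid.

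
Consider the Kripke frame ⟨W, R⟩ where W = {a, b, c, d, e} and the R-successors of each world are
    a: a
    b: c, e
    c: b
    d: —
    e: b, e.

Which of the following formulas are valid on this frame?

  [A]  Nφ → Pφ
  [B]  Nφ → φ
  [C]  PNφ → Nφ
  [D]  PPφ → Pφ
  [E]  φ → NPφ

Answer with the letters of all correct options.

R is not reflexive: not b R b.
R is symmetric: every R-edge is matched by its reverse.
R is not transitive: b R c and c R b but not b R b.
R is not euclidean: b R c and b R e but not c R e.
R is not serial: d has no R-successor.
(A) Nφ → Pφ is axiom D, which corresponds to seriality. R is not serial — not valid.
(B) axiom T: valid iff R is reflexive. R is not reflexive — not valid.
(C) PNφ → Nφ is the dual of axiom 5, which corresponds to the euclidean property. R is not euclidean — not valid.
(D) PPφ → Pφ (the dual of axiom 4) characterises the transitive frames. R is not transitive — not valid.
(E) axiom B: valid iff R is symmetric. R is symmetric — valid.

E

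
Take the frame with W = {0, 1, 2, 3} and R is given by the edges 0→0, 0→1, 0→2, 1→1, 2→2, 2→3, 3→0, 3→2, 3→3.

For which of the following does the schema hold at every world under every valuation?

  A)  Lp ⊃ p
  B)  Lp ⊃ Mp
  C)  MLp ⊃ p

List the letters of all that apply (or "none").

A, B

R is reflexive: each world relates to itself.
R is not symmetric: 0 R 1 but not 1 R 0.
R is serial: every world has an R-successor.
(A) Lp ⊃ p (axiom T) characterises the reflexive frames. R is reflexive — valid.
(B) Lp ⊃ Mp is axiom D; it is valid on a frame exactly when R is serial. R is serial, so valid.
(C) MLp ⊃ p is the dual of axiom B; it is valid on a frame exactly when R is symmetric. R is not symmetric, so not valid.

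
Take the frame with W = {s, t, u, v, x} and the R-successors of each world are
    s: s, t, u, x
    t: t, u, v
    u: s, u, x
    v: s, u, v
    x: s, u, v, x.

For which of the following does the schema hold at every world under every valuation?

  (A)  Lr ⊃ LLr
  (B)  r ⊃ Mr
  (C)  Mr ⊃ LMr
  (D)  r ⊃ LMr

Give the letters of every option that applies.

R is reflexive: each world relates to itself.
R is not symmetric: s R t but not t R s.
R is not transitive: s R t and t R v but not s R v.
R is not euclidean: s R t and s R s but not t R s.
(A) Lr ⊃ LLr is axiom 4, which corresponds to transitivity. R is not transitive — not valid.
(B) r ⊃ Mr is the dual of axiom T; it is valid on a frame exactly when R is reflexive. R is reflexive, so valid.
(C) Mr ⊃ LMr (axiom 5) characterises the euclidean frames. R is not euclidean — not valid.
(D) r ⊃ LMr (axiom B) characterises the symmetric frames. R is not symmetric — not valid.

B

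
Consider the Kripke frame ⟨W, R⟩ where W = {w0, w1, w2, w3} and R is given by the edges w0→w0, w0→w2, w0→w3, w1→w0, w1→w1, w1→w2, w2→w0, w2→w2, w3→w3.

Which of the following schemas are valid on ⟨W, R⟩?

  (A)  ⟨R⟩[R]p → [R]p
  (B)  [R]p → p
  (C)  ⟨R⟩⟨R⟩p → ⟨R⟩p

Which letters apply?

B

R is reflexive: each world relates to itself.
R is not transitive: w1 R w0 and w0 R w3 but not w1 R w3.
R is not euclidean: w0 R w2 and w0 R w3 but not w2 R w3.
(A) ⟨R⟩[R]p → [R]p is the dual of axiom 5, which corresponds to the euclidean property. R is not euclidean — not valid.
(B) [R]p → p is axiom T; it is valid on a frame exactly when R is reflexive. R is reflexive, so valid.
(C) the dual of axiom 4: valid iff R is transitive. R is not transitive — not valid.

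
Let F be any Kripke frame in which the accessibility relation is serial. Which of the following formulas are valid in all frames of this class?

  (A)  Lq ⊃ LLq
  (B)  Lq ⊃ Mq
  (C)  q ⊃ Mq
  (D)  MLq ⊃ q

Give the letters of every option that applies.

B

(A) Lq ⊃ LLq (axiom 4) characterises the transitive frames. Such an R need not be transitive — not valid.
(B) Lq ⊃ Mq is axiom D; it is valid on a frame exactly when R is serial. Every such R is serial, so valid.
(C) the dual of axiom T: valid iff R is reflexive. Such an R need not be reflexive — not valid.
(D) MLq ⊃ q is the dual of axiom B; it is valid on a frame exactly when R is symmetric. Such an R need not be symmetric, so not valid.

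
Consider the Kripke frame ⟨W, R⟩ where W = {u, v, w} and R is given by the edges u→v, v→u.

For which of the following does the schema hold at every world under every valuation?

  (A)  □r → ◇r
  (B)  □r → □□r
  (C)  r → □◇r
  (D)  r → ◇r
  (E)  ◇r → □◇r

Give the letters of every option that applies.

C

R is not reflexive: not u R u.
R is symmetric: every R-edge is matched by its reverse.
R is not transitive: u R v and v R u but not u R u.
R is not euclidean: u R v and u R v but not v R v.
R is not serial: w has no R-successor.
(A) □r → ◇r is axiom D; it is valid on a frame exactly when R is serial. R is not serial, so not valid.
(B) □r → □□r (axiom 4) characterises the transitive frames. R is not transitive — not valid.
(C) r → □◇r is axiom B; it is valid on a frame exactly when R is symmetric. R is symmetric, so valid.
(D) r → ◇r (the dual of axiom T) characterises the reflexive frames. R is not reflexive — not valid.
(E) ◇r → □◇r is axiom 5; it is valid on a frame exactly when R is euclidean. R is not euclidean, so not valid.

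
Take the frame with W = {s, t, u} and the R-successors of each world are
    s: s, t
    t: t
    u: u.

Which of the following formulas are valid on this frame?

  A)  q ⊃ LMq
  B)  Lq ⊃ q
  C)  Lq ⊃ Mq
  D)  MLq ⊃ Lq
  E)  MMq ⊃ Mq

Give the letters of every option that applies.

R is reflexive: each world relates to itself.
R is not symmetric: s R t but not t R s.
R is transitive: R is closed under composition.
R is not euclidean: s R t and s R s but not t R s.
R is serial: every world has an R-successor.
(A) q ⊃ LMq (axiom B) characterises the symmetric frames. R is not symmetric — not valid.
(B) Lq ⊃ q (axiom T) characterises the reflexive frames. R is reflexive — valid.
(C) axiom D: valid iff R is serial. R is serial — valid.
(D) MLq ⊃ Lq is the dual of axiom 5; it is valid on a frame exactly when R is euclidean. R is not euclidean, so not valid.
(E) MMq ⊃ Mq is the dual of axiom 4; it is valid on a frame exactly when R is transitive. R is transitive, so valid.

B, C, E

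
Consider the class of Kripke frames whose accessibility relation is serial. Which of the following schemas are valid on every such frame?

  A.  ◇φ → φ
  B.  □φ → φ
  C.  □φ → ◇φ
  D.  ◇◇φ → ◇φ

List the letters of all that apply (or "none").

(A) ◇φ → φ (the converse of T) corresponds to R being a subset of the identity. Such an R need not be a subset of the identity, so not valid.
(B) □φ → φ is axiom T; it is valid on a frame exactly when R is reflexive. Such an R need not be reflexive, so not valid.
(C) □φ → ◇φ is axiom D; it is valid on a frame exactly when R is serial. Every such R is serial, so valid.
(D) ◇◇φ → ◇φ is the dual of axiom 4, which corresponds to transitivity. Such an R need not be transitive — not valid.

C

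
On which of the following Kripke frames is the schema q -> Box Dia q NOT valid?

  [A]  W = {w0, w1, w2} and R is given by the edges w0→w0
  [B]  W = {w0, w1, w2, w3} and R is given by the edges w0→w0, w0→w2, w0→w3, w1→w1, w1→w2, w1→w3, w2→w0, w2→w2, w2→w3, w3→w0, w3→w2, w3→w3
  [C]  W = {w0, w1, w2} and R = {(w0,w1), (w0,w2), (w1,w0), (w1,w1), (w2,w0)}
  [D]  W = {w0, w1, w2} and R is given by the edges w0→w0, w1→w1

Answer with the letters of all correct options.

B

The schema q -> Box Dia q is axiom B; it is valid on a frame iff R is symmetric.
(A) R is symmetric (every R-edge is matched by its reverse), so the schema is valid here.
(B) R is not symmetric (w1 R w2 but not w2 R w1), so the schema fails here.
(C) R is symmetric (every R-edge is matched by its reverse), so the schema is valid here.
(D) R is symmetric (every R-edge is matched by its reverse), so the schema is valid here.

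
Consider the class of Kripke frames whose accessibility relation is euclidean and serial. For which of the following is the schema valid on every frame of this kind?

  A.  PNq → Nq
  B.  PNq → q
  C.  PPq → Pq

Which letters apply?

(A) PNq → Nq (the dual of axiom 5) characterises the euclidean frames. Every such R is euclidean — valid.
(B) PNq → q (the dual of axiom B) characterises the symmetric frames. Such an R need not be symmetric — not valid.
(C) PPq → Pq (the dual of axiom 4) characterises the transitive frames. Such an R need not be transitive — not valid.

A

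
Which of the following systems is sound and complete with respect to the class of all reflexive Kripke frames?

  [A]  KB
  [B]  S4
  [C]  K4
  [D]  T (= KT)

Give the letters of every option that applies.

(A) KB is determined by the class of symmetric frames.
(B) S4 is determined by the class of reflexive and transitive frames.
(C) K4 is determined by the class of transitive frames.
(D) T (= KT) is determined by exactly this class.

D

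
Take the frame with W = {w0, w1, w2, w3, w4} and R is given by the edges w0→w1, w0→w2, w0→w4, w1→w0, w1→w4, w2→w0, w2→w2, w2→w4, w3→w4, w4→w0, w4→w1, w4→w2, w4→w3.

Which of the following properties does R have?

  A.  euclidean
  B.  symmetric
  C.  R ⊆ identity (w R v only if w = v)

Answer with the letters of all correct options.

(A) not euclidean: w0 R w1 and w0 R w2 but not w1 R w2.
(B) symmetric: every R-edge is matched by its reverse.
(C) not ⊆ identity: w0 R w1 with w0 ≠ w1.

B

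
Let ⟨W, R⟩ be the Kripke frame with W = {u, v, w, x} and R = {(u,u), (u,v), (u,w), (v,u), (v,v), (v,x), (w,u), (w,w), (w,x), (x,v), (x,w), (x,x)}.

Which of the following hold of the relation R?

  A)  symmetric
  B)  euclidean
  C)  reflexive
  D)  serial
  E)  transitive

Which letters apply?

A, C, D

(A) symmetric: every R-edge is matched by its reverse.
(B) not euclidean: u R v and u R w but not v R w.
(C) reflexive: each world relates to itself.
(D) serial: every world has an R-successor.
(E) not transitive: u R v and v R x but not u R x.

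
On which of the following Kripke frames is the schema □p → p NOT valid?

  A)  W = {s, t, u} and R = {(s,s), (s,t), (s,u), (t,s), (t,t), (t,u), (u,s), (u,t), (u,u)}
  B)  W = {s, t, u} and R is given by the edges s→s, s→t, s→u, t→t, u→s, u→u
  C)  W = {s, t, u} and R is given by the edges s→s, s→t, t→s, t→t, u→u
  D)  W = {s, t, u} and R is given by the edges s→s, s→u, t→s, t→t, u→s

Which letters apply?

The schema □p → p is axiom T; it is valid on a frame iff R is reflexive.
(A) R is reflexive (each world relates to itself), so the schema is valid here.
(B) R is reflexive (each world relates to itself), so the schema is valid here.
(C) R is reflexive (each world relates to itself), so the schema is valid here.
(D) R is not reflexive (not u R u), so the schema fails here.

D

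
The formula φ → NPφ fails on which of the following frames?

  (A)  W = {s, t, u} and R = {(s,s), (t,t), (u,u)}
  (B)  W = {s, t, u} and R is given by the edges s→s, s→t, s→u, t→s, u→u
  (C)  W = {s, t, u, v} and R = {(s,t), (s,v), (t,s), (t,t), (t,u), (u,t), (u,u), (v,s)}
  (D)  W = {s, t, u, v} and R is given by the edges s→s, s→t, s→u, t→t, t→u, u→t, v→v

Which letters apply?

The schema φ → NPφ is axiom B; it is valid on a frame iff R is symmetric.
(A) R is symmetric (every R-edge is matched by its reverse), so the schema is valid here.
(B) R is not symmetric (s R u but not u R s), so the schema fails here.
(C) R is symmetric (every R-edge is matched by its reverse), so the schema is valid here.
(D) R is not symmetric (s R t but not t R s), so the schema fails here.

B, D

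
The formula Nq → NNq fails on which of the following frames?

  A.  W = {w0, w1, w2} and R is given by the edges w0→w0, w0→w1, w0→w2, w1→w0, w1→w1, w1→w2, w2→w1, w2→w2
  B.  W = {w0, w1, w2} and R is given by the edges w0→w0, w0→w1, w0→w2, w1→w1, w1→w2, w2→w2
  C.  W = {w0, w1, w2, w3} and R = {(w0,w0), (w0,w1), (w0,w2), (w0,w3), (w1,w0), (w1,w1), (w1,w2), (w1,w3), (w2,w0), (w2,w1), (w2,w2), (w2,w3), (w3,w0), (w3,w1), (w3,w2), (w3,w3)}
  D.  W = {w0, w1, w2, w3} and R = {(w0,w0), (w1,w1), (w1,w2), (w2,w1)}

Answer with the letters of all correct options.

The schema Nq → NNq is axiom 4; it is valid on a frame iff R is transitive.
(A) R is not transitive (w2 R w1 and w1 R w0 but not w2 R w0), so the schema fails here.
(B) R is transitive (R is closed under composition), so the schema is valid here.
(C) R is transitive (R is closed under composition), so the schema is valid here.
(D) R is not transitive (w2 R w1 and w1 R w2 but not w2 R w2), so the schema fails here.

A, D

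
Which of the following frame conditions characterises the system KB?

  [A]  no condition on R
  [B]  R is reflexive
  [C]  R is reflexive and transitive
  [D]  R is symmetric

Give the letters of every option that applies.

D

(A) this class determines K, not KB.
(B) this class determines T (= KT), not KB.
(C) this class determines S4, not KB.
(D) KB is sound and complete for exactly this class.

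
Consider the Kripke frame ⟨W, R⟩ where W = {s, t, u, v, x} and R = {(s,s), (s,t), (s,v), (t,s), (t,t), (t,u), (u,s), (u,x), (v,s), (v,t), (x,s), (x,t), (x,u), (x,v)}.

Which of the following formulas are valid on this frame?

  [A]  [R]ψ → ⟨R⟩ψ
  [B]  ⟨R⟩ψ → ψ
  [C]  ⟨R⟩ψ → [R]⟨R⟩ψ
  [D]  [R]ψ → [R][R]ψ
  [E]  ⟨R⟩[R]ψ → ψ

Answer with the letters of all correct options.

R is not symmetric: t R u but not u R t.
R is not transitive: s R t and t R u but not s R u.
R is not euclidean: s R t and s R v but not t R v.
R is serial: every world has an R-successor.
R is not a subset of the identity: s R t with s ≠ t.
(A) [R]ψ → ⟨R⟩ψ (axiom D) characterises the serial frames. R is serial — valid.
(B) ⟨R⟩ψ → ψ (the converse of T) corresponds to R being a subset of the identity. Here R ⊄ identity, so not valid.
(C) ⟨R⟩ψ → [R]⟨R⟩ψ (axiom 5) characterises the euclidean frames. R is not euclidean — not valid.
(D) [R]ψ → [R][R]ψ is axiom 4; it is valid on a frame exactly when R is transitive. R is not transitive, so not valid.
(E) the dual of axiom B: valid iff R is symmetric. R is not symmetric — not valid.

A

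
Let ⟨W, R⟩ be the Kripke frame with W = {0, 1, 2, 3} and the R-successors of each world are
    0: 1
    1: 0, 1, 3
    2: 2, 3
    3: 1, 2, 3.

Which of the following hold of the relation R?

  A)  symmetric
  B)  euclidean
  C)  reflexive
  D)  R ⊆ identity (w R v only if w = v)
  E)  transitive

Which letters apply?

(A) symmetric: every R-edge is matched by its reverse.
(B) not euclidean: 1 R 0 and 1 R 3 but not 0 R 3.
(C) not reflexive: not 0 R 0.
(D) not ⊆ identity: 0 R 1 with 0 ≠ 1.
(E) not transitive: 0 R 1 and 1 R 0 but not 0 R 0.

A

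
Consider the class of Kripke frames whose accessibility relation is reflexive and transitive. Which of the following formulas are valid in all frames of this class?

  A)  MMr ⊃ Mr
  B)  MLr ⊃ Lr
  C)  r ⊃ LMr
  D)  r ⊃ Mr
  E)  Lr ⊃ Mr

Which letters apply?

A, D, E

Reflexive relations are serial.
(A) MMr ⊃ Mr (the dual of axiom 4) characterises the transitive frames. Every such R is transitive — valid.
(B) MLr ⊃ Lr is the dual of axiom 5; it is valid on a frame exactly when R is euclidean. Such an R need not be euclidean, so not valid.
(C) r ⊃ LMr is axiom B; it is valid on a frame exactly when R is symmetric. Such an R need not be symmetric, so not valid.
(D) r ⊃ Mr (the dual of axiom T) characterises the reflexive frames. Every such R is reflexive — valid.
(E) Lr ⊃ Mr is axiom D; it is valid on a frame exactly when R is serial. Every such R is serial, so valid.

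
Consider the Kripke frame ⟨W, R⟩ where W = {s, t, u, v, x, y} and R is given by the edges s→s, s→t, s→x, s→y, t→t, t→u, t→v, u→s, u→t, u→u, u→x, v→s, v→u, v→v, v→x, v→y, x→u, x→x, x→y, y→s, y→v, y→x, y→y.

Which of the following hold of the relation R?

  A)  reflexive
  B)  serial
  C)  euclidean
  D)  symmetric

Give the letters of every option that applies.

(A) reflexive: each world relates to itself.
(B) serial: every world has an R-successor.
(C) not euclidean: s R t and s R s but not t R s.
(D) not symmetric: s R t but not t R s.

A, B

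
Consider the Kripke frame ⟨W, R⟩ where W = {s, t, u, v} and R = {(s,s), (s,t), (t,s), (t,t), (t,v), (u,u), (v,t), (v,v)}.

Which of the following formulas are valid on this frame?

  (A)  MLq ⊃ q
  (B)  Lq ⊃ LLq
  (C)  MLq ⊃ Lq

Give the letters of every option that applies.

A

R is symmetric: every R-edge is matched by its reverse.
R is not transitive: s R t and t R v but not s R v.
R is not euclidean: t R s and t R v but not s R v.
(A) the dual of axiom B: valid iff R is symmetric. R is symmetric — valid.
(B) Lq ⊃ LLq (axiom 4) characterises the transitive frames. R is not transitive — not valid.
(C) MLq ⊃ Lq (the dual of axiom 5) characterises the euclidean frames. R is not euclidean — not valid.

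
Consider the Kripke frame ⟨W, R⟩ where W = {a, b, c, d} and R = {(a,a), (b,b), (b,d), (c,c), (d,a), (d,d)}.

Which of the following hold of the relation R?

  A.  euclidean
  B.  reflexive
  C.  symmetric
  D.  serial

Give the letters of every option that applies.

(A) not euclidean: b R d and b R b but not d R b.
(B) reflexive: each world relates to itself.
(C) not symmetric: b R d but not d R b.
(D) serial: every world has an R-successor.

B, D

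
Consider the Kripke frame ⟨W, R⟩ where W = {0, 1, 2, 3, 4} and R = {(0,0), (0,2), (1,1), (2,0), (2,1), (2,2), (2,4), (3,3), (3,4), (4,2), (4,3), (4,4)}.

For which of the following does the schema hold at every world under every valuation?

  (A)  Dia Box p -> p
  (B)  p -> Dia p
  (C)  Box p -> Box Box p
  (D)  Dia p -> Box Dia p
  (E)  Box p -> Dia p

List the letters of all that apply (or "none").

R is reflexive: each world relates to itself.
R is not symmetric: 2 R 1 but not 1 R 2.
R is not transitive: 0 R 2 and 2 R 1 but not 0 R 1.
R is not euclidean: 2 R 0 and 2 R 1 but not 0 R 1.
R is serial: every world has an R-successor.
(A) Dia Box p -> p is the dual of axiom B; it is valid on a frame exactly when R is symmetric. R is not symmetric, so not valid.
(B) the dual of axiom T: valid iff R is reflexive. R is reflexive — valid.
(C) axiom 4: valid iff R is transitive. R is not transitive — not valid.
(D) Dia p -> Box Dia p (axiom 5) characterises the euclidean frames. R is not euclidean — not valid.
(E) Box p -> Dia p is axiom D; it is valid on a frame exactly when R is serial. R is serial, so valid.

B, E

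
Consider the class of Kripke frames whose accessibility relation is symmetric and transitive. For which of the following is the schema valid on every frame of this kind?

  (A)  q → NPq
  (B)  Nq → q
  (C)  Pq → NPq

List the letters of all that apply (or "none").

A, C

A symmetric transitive relation is euclidean (uRv and uRw give vRu by symmetry, then vRw by transitivity).
(A) axiom B: valid iff R is symmetric. Every such R is symmetric — valid.
(B) Nq → q (axiom T) characterises the reflexive frames. Such an R need not be reflexive — not valid.
(C) Pq → NPq is axiom 5; it is valid on a frame exactly when R is euclidean. Every such R is euclidean, so valid.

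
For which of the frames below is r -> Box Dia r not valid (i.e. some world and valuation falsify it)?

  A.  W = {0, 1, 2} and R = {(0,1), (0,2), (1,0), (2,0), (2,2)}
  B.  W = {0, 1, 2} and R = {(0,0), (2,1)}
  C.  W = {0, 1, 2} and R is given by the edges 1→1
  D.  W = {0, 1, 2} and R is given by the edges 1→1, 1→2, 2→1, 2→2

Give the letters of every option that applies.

B

The schema r -> Box Dia r is axiom B; it is valid on a frame iff R is symmetric.
(A) R is symmetric (every R-edge is matched by its reverse), so the schema is valid here.
(B) R is not symmetric (2 R 1 but not 1 R 2), so the schema fails here.
(C) R is symmetric (every R-edge is matched by its reverse), so the schema is valid here.
(D) R is symmetric (every R-edge is matched by its reverse), so the schema is valid here.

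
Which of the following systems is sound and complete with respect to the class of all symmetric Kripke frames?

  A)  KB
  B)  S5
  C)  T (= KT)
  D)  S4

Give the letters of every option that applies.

A

(A) KB is determined by exactly this class.
(B) S5 is determined by the class of reflexive, symmetric, and transitive frames.
(C) T (= KT) is determined by the class of reflexive frames.
(D) S4 is determined by the class of reflexive and transitive frames.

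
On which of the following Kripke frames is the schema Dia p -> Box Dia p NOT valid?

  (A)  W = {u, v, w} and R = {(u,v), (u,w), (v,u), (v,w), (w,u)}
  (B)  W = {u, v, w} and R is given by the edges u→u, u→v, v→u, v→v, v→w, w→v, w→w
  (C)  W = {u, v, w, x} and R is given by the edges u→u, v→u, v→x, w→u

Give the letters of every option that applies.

A, B, C

The schema Dia p -> Box Dia p is axiom 5; it is valid on a frame iff R is euclidean.
(A) R is not euclidean (u R w and u R v but not w R v), so the schema fails here.
(B) R is not euclidean (v R u and v R w but not u R w), so the schema fails here.
(C) R is not euclidean (v R u and v R x but not u R x), so the schema fails here.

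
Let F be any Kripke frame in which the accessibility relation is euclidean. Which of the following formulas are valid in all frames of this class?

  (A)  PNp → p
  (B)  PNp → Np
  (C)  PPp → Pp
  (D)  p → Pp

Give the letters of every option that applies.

(A) PNp → p is the dual of axiom B; it is valid on a frame exactly when R is symmetric. Such an R need not be symmetric, so not valid.
(B) PNp → Np is the dual of axiom 5; it is valid on a frame exactly when R is euclidean. Every such R is euclidean, so valid.
(C) the dual of axiom 4: valid iff R is transitive. Such an R need not be transitive — not valid.
(D) p → Pp is the dual of axiom T; it is valid on a frame exactly when R is reflexive. Such an R need not be reflexive, so not valid.

B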